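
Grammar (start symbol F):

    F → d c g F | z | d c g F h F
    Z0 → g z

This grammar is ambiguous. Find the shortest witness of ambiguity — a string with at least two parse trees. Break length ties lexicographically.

length 1: no string has ≥2 trees
length 4: no string has ≥2 trees
length 6: no string has ≥2 trees
length 7: no string has ≥2 trees
length 9: d c g d c g z h z has 2 parse trees

Two derivations of d c g d c g z h z:
  F ⇒ d c g F ⇒ d c g d c g F h F ⇒ d c g d c g z h F ⇒ d c g d c g z h z
  F ⇒ d c g F h F ⇒ d c g d c g F h F ⇒ d c g d c g z h F ⇒ d c g d c g z h z

d c g d c g z h z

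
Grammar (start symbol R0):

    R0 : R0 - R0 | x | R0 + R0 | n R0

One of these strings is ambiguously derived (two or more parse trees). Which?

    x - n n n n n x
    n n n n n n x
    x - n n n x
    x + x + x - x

x - n n n n n x: 1 tree
n n n n n n x: 1 tree
x - n n n x: 1 tree
x + x + x - x: 5 trees

x + x + x - x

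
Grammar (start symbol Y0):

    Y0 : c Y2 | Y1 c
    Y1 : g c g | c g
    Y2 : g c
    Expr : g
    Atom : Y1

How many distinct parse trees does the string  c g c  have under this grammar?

Parse trees for c g c:
  [Y0 c [Y2 g c]]
  [Y0 [Y1 c g] c]

2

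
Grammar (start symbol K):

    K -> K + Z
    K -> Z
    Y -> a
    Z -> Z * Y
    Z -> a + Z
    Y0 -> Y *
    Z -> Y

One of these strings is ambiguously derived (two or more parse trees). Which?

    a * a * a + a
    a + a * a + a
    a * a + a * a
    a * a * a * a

a + a * a + a

a * a * a + a: 1 tree
a + a * a + a: 3 trees
a * a + a * a: 1 tree
a * a * a * a: 1 tree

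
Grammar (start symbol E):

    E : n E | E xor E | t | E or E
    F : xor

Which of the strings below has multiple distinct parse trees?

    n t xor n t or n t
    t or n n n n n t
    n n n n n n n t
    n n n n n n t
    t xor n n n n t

n t xor n t or n t

n t xor n t or n t: 7 trees
t or n n n n n t: 1 tree
n n n n n n n t: 1 tree
n n n n n n t: 1 tree
t xor n n n n t: 1 tree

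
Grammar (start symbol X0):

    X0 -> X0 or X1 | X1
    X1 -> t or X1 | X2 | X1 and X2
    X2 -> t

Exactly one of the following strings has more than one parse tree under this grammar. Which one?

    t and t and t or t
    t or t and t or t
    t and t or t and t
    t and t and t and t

t and t and t or t: 1 tree
t or t and t or t: 3 trees
t and t or t and t: 1 tree
t and t and t and t: 1 tree

t or t and t or t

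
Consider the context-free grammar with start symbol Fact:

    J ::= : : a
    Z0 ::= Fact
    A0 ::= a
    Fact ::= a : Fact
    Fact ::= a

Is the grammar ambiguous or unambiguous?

Unambiguous

Only Fact is reachable from Fact; ignoring the rest: The reachable grammar is A → atom sep A | atom. Each atom is followed by either the separator (recurse) or end-of-string (stop) — no choice point.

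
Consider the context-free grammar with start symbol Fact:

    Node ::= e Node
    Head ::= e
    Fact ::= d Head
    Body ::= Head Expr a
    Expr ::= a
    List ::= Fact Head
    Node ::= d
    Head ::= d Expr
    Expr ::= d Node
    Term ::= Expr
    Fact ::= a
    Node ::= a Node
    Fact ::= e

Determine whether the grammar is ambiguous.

Unambiguous

Only Fact, Head, Expr, Node are reachable from Fact; ignoring the rest: Each reachable nonterminal has at most one production per leading terminal, and all productions are right-linear; the derivation is determined token-by-token.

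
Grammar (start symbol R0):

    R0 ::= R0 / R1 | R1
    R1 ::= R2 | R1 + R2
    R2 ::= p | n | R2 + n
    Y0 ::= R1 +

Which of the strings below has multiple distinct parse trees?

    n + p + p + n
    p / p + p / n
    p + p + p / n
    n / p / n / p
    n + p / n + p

n + p + p + n: 2 trees
p / p + p / n: 1 tree
p + p + p / n: 1 tree
n / p / n / p: 1 tree
n + p / n + p: 1 tree

n + p + p + n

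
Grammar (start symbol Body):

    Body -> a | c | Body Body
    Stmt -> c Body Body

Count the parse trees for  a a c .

2

Parse trees for a a c:
  [Body [Body a] [Body [Body a] [Body c]]]
  [Body [Body [Body a] [Body a]] [Body c]]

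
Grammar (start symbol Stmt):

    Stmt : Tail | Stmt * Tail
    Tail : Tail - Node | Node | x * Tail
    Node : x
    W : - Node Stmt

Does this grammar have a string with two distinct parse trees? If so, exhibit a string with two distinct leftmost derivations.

Ambiguous

Witness: x * x

Derivation 1: Stmt ⇒ Tail ⇒ x * Tail ⇒ x * Node ⇒ x * x
Derivation 2: Stmt ⇒ Stmt * Tail ⇒ Tail * Tail ⇒ Node * Tail ⇒ x * Tail ⇒ x * Node ⇒ x * x

Two distinct leftmost derivations for the same string.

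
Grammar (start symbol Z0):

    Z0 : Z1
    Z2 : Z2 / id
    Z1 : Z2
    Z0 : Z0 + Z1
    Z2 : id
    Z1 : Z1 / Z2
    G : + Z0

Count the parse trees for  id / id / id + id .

4

Parse trees for id / id / id + id:
  [Z0 [Z0 [Z1 [Z2 [Z2 [Z2 id] / id] / id]]] + [Z1 [Z2 id]]]
  [Z0 [Z0 [Z1 [Z1 [Z2 id]] / [Z2 [Z2 id] / id]]] + [Z1 [Z2 id]]]
  [Z0 [Z0 [Z1 [Z1 [Z2 [Z2 id] / id]] / [Z2 id]]] + [Z1 [Z2 id]]]
  [Z0 [Z0 [Z1 [Z1 [Z1 [Z2 id]] / [Z2 id]] / [Z2 id]]] + [Z1 [Z2 id]]]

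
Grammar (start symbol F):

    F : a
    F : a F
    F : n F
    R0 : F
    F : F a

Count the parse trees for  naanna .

Parse trees for naanna:
  [F n [F a [F a [F n [F n [F a]]]]]]

1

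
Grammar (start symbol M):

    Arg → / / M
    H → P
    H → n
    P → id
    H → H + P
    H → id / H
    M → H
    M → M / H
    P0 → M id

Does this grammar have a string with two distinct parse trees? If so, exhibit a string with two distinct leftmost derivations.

Witness: id / id

Derivation 1: M ⇒ H ⇒ id / H ⇒ id / P ⇒ id / id
Derivation 2: M ⇒ M / H ⇒ H / H ⇒ P / H ⇒ id / H ⇒ id / P ⇒ id / id

Two distinct leftmost derivations for the same string.

Ambiguous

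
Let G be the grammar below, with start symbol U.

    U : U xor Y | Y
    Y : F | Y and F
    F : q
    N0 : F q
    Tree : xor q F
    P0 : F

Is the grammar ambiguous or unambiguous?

Unambiguous

Only U, Y, F are reachable from U; ignoring the rest: U → U xor Y | Y  ;  Y → Y and F | F  — a left-associative chain with F at the bottom. Each string factors uniquely by precedence.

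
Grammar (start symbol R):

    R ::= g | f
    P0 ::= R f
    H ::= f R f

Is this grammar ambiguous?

Unambiguous

Only R is reachable from R; ignoring the rest: Each reachable nonterminal has at most one production per leading terminal, and all productions are right-linear; the derivation is determined token-by-token.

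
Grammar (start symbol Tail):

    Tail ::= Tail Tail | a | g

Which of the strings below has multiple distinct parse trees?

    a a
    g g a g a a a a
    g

a a: 1 tree
g g a g a a a a: 429 trees
g: 1 tree

g g a g a a a a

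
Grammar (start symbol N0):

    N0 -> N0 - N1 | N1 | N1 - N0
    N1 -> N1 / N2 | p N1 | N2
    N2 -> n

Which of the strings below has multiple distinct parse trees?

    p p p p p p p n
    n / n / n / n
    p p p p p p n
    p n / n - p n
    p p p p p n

p n / n - p n

p p p p p p p n: 1 tree
n / n / n / n: 1 tree
p p p p p p n: 1 tree
p n / n - p n: 4 trees
p p p p p n: 1 tree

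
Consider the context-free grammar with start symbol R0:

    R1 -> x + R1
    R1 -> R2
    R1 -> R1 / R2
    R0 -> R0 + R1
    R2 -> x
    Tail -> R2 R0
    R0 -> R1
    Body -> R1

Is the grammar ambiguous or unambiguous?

Witness: x + x

Derivation 1: R0 ⇒ R0 + R1 ⇒ R1 + R1 ⇒ R2 + R1 ⇒ x + R1 ⇒ x + R2 ⇒ x + x
Derivation 2: R0 ⇒ R1 ⇒ x + R1 ⇒ x + R2 ⇒ x + x

Two distinct leftmost derivations for the same string.

Ambiguous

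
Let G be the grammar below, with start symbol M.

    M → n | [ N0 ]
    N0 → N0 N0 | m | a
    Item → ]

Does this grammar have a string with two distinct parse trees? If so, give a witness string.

Witness: [ a a a ]

Derivation 1: M ⇒ [ N0 ] ⇒ [ N0 N0 ] ⇒ [ N0 N0 N0 ] ⇒ [ a N0 N0 ] ⇒ [ a a N0 ] ⇒ [ a a a ]
Derivation 2: M ⇒ [ N0 ] ⇒ [ N0 N0 ] ⇒ [ a N0 ] ⇒ [ a N0 N0 ] ⇒ [ a a N0 ] ⇒ [ a a a ]

Two distinct leftmost derivations for the same string.

Ambiguous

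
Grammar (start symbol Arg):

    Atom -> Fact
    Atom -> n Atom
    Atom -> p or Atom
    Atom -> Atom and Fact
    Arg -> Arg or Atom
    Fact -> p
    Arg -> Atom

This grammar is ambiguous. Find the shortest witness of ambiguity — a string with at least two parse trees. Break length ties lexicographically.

length 1: no string has ≥2 trees
length 2: no string has ≥2 trees
length 3: p or p has 2 parse trees

Two derivations of p or p:
  Arg ⇒ Arg or Atom ⇒ Atom or Atom ⇒ Fact or Atom ⇒ p or Atom ⇒ p or Fact ⇒ p or p
  Arg ⇒ Atom ⇒ p or Atom ⇒ p or Fact ⇒ p or p

p or p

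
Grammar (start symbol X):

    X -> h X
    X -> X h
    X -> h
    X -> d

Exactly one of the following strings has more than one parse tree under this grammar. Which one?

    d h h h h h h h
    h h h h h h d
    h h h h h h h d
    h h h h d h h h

h h h h d h h h

d h h h h h h h: 1 tree
h h h h h h d: 1 tree
h h h h h h h d: 1 tree
h h h h d h h h: 35 trees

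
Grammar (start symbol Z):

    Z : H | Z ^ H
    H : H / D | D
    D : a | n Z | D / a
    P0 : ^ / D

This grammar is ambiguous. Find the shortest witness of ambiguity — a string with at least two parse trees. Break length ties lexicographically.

a / a

length 1: no string has ≥2 trees
length 2: no string has ≥2 trees
length 3: a / a has 2 parse trees

Two derivations of a / a:
  Z ⇒ H ⇒ H / D ⇒ D / D ⇒ a / D ⇒ a / a
  Z ⇒ H ⇒ D ⇒ D / a ⇒ a / a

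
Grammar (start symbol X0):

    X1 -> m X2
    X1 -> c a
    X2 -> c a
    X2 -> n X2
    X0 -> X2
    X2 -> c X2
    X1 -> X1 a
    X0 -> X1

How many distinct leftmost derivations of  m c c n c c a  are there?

Parse trees for m c c n c c a:
  [X0 [X1 m [X2 c [X2 c [X2 n [X2 c [X2 c a]]]]]]]

1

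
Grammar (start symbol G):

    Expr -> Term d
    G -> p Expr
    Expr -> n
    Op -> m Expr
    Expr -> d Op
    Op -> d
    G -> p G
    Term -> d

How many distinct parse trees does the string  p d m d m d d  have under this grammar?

Parse trees for p d m d m d d:
  [G p [Expr d [Op m [Expr d [Op m [Expr [Term d] d]]]]]]
  [G p [Expr d [Op m [Expr d [Op m [Expr d [Op d]]]]]]]

2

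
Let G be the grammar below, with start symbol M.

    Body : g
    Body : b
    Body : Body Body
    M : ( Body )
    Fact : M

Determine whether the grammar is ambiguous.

Witness: ( b b b )

Derivation 1: M ⇒ ( Body ) ⇒ ( Body Body ) ⇒ ( b Body ) ⇒ ( b Body Body ) ⇒ ( b b Body ) ⇒ ( b b b )
Derivation 2: M ⇒ ( Body ) ⇒ ( Body Body ) ⇒ ( Body Body Body ) ⇒ ( b Body Body ) ⇒ ( b b Body ) ⇒ ( b b b )

Two distinct leftmost derivations for the same string.

Ambiguous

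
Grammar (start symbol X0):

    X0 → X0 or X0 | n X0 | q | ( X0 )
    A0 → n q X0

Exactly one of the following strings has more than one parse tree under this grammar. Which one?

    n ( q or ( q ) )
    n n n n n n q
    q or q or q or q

n ( q or ( q ) ): 1 tree
n n n n n n q: 1 tree
q or q or q or q: 5 trees

q or q or q or q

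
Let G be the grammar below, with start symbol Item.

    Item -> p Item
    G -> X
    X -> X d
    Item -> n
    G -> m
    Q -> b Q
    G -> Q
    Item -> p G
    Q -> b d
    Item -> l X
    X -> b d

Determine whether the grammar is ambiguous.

Ambiguous

Witness: p b d

Derivation 1: Item ⇒ p G ⇒ p X ⇒ p b d
Derivation 2: Item ⇒ p G ⇒ p Q ⇒ p b d

Two distinct leftmost derivations for the same string.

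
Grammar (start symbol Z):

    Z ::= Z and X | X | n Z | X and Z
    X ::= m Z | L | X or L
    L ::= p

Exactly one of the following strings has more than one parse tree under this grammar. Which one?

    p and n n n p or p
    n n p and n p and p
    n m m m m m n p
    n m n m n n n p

p and n n n p or p: 1 tree
n n p and n p and p: 6 trees
n m m m m m n p: 1 tree
n m n m n n n p: 1 tree

n n p and n p and p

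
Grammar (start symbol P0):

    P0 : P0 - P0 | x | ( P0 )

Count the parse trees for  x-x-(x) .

Parse trees for x-x-(x):
  [P0 [P0 x] - [P0 [P0 x] - [P0 ( [P0 x] )]]]
  [P0 [P0 [P0 x] - [P0 x]] - [P0 ( [P0 x] )]]

2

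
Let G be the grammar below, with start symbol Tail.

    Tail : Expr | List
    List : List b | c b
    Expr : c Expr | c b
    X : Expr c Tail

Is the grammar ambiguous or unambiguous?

Witness: c b

Derivation 1: Tail ⇒ Expr ⇒ c b
Derivation 2: Tail ⇒ List ⇒ c b

Two distinct leftmost derivations for the same string.

Ambiguous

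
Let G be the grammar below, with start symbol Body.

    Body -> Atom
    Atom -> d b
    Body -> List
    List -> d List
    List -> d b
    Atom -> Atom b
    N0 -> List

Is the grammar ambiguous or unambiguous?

Witness: d b

Derivation 1: Body ⇒ Atom ⇒ d b
Derivation 2: Body ⇒ List ⇒ d b

Two distinct leftmost derivations for the same string.

Ambiguous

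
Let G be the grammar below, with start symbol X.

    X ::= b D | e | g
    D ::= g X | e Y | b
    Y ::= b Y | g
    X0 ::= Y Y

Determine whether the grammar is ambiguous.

Only X, D, Y are reachable from X; ignoring the rest: The reachable rules are right-linear with at most one rule per (nonterminal, next-terminal) pair. Each input token forces the next rule, so parsing is deterministic.

Unambiguous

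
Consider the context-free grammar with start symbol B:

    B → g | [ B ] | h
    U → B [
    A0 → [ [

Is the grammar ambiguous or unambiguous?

Unambiguous

Only B is reachable from B; ignoring the rest: L(B) is { openⁿ atom closeⁿ : n ≥ 0 }. The bracket depth fixes n, and the derivation is forced at every step.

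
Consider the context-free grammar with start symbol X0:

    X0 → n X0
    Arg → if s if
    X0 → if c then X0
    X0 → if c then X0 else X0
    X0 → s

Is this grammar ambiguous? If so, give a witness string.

Ambiguous

Witness: if c then if c then s else s

Derivation 1: X0 ⇒ if c then X0 ⇒ if c then if c then X0 else X0 ⇒ if c then if c then s else X0 ⇒ if c then if c then s else s
Derivation 2: X0 ⇒ if c then X0 else X0 ⇒ if c then if c then X0 else X0 ⇒ if c then if c then s else X0 ⇒ if c then if c then s else s

Two distinct leftmost derivations for the same string.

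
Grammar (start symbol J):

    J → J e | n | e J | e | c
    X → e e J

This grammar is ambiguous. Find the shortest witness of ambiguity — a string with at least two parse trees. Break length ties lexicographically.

e e

length 1: no string has ≥2 trees
length 2: e e has 2 parse trees

Two derivations of e e:
  J ⇒ J e ⇒ e e
  J ⇒ e J ⇒ e e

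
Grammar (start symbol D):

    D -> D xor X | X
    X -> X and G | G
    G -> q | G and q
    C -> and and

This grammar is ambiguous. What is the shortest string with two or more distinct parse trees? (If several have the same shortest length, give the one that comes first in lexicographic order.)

length 1: no string has ≥2 trees
length 3: q and q has 2 parse trees

Two derivations of q and q:
  D ⇒ X ⇒ X and G ⇒ G and G ⇒ q and G ⇒ q and q
  D ⇒ X ⇒ G ⇒ G and q ⇒ q and q

q and q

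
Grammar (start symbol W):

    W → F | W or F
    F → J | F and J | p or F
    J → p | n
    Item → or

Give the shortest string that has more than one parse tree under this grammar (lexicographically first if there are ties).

length 1: no string has ≥2 trees
length 3: p or n has 2 parse trees

Two derivations of p or n:
  W ⇒ F ⇒ p or F ⇒ p or J ⇒ p or n
  W ⇒ W or F ⇒ F or F ⇒ J or F ⇒ p or F ⇒ p or J ⇒ p or n

p or n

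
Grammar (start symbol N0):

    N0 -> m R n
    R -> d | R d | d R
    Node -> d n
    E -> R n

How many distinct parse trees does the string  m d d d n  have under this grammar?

4

Parse trees for m d d d n:
  [N0 m [R [R [R d] d] d] n]
  [N0 m [R [R d [R d]] d] n]
  [N0 m [R d [R [R d] d]] n]
  [N0 m [R d [R d [R d]]] n]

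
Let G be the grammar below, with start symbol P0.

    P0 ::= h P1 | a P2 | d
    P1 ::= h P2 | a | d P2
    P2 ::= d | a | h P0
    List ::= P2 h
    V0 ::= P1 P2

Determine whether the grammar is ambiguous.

Only P0, P1, P2 are reachable from P0; ignoring the rest: Each reachable nonterminal has at most one production per leading terminal, and all productions are right-linear; the derivation is determined token-by-token.

Unambiguous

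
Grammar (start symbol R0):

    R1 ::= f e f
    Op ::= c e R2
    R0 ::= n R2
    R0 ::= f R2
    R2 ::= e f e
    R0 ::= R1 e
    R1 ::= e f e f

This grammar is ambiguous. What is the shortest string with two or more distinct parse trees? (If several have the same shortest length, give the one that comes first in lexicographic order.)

f e f e

length 4: f e f e has 2 parse trees

Two derivations of f e f e:
  R0 ⇒ f R2 ⇒ f e f e
  R0 ⇒ R1 e ⇒ f e f e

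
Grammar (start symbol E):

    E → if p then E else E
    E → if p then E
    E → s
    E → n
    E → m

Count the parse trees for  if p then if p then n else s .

Parse trees for if p then if p then n else s:
  [E if p then [E if p then [E n]] else [E s]]
  [E if p then [E if p then [E n] else [E s]]]

2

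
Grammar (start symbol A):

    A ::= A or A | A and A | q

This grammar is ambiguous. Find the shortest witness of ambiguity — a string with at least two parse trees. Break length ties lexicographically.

length 1: no string has ≥2 trees
length 3: no string has ≥2 trees
length 5: q and q and q has 2 parse trees

Two derivations of q and q and q:
  A ⇒ A and A ⇒ A and A and A ⇒ q and A and A ⇒ q and q and A ⇒ q and q and q
  A ⇒ A and A ⇒ q and A ⇒ q and A and A ⇒ q and q and A ⇒ q and q and q

q and q and q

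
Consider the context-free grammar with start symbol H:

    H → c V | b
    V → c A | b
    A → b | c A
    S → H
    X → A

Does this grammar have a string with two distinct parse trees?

(S, X are unreachable from H, so their rules don't affect L(H).) Restricted to the reachable nonterminals, every rule has the form A → t or A → t B, and no two rules for the same A share a first terminal. The grammar encodes a DFA — one run per string.

Unambiguous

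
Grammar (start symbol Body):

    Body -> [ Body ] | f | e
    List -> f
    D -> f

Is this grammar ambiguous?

(List, D are unreachable from Body, so their rules don't affect L(Body).) L(Body) is { openⁿ atom closeⁿ : n ≥ 0 }. The bracket depth fixes n, and the derivation is forced at every step.

Unambiguous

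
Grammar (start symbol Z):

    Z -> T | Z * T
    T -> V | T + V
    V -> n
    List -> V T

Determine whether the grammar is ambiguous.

Unambiguous

(List is unreachable from Z, so its rules don't affect L(Z).) Z → Z * T | T  ;  T → T + V | V  — a left-associative chain with V at the bottom. Each string factors uniquely by precedence.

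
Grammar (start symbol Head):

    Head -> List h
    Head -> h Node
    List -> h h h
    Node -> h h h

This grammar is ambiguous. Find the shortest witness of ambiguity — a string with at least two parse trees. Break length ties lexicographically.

length 4: h h h h has 2 parse trees

Two derivations of h h h h:
  Head ⇒ List h ⇒ h h h h
  Head ⇒ h Node ⇒ h h h h

h h h h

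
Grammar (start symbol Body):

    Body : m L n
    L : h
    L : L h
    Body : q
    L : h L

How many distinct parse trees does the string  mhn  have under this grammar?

Parse trees for mhn:
  [Body m [L h] n]

1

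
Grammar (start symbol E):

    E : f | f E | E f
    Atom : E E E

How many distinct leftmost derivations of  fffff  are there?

Parse trees for fffff (showing first 6 of 16):
  [E f [E f [E f [E f [E f]]]]]
  [E f [E f [E f [E [E f] f]]]]
  [E f [E f [E [E f [E f]] f]]]
  [E f [E f [E [E [E f] f] f]]]
  [E f [E [E f [E f [E f]]] f]]
  [E f [E [E f [E [E f] f]] f]]

16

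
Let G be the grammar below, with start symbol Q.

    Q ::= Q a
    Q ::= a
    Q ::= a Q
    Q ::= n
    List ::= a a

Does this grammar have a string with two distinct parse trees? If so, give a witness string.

Witness: a a

Derivation 1: Q ⇒ Q a ⇒ a a
Derivation 2: Q ⇒ a Q ⇒ a a

Two distinct leftmost derivations for the same string.

Ambiguous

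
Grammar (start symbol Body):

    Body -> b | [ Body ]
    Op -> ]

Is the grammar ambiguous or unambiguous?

(Op is unreachable from Body, so its rules don't affect L(Body).) L(Body) is { openⁿ atom closeⁿ : n ≥ 0 }. The bracket depth fixes n, and the derivation is forced at every step.

Unambiguous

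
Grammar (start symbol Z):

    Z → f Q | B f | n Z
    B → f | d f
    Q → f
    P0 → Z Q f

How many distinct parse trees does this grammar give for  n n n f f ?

Parse trees for n n n f f:
  [Z n [Z n [Z n [Z f [Q f]]]]]
  [Z n [Z n [Z n [Z [B f] f]]]]

2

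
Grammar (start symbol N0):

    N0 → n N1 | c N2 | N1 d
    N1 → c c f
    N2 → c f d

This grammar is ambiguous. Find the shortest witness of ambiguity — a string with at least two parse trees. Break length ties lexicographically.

c c f d

length 4: c c f d has 2 parse trees

Two derivations of c c f d:
  N0 ⇒ c N2 ⇒ c c f d
  N0 ⇒ N1 d ⇒ c c f d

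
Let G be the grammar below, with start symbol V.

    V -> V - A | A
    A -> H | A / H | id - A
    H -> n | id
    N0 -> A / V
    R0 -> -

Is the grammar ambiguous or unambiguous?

Witness: id - id

Derivation 1: V ⇒ V - A ⇒ A - A ⇒ H - A ⇒ id - A ⇒ id - H ⇒ id - id
Derivation 2: V ⇒ A ⇒ id - A ⇒ id - H ⇒ id - id

Two distinct leftmost derivations for the same string.

Ambiguous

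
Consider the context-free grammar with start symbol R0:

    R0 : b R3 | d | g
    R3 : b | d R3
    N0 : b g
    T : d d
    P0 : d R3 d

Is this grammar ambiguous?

Unambiguous

Only R0, R3 are reachable from R0; ignoring the rest: The reachable rules are right-linear with at most one rule per (nonterminal, next-terminal) pair. Each input token forces the next rule, so parsing is deterministic.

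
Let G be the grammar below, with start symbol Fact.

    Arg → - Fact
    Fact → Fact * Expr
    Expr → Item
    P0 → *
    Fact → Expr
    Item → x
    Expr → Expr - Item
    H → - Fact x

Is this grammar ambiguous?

Unambiguous

(Arg, P0, H are unreachable from Fact, so their rules don't affect L(Fact).) Fact → Fact * Expr | Expr  ;  Expr → Expr - Item | Item  — a left-associative chain with Item at the bottom. Each string factors uniquely by precedence.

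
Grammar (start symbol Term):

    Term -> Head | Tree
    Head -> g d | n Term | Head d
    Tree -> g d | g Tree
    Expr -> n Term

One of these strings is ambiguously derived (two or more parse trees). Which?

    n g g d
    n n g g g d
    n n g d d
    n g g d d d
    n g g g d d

n n g d d

n g g d: 1 tree
n n g g g d: 1 tree
n n g d d: 5 trees
n g g d d d: 1 tree
n g g g d d: 1 tree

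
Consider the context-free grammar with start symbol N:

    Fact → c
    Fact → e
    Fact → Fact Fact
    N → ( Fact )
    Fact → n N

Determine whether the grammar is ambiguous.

Witness: ( c c c )

Derivation 1: N ⇒ ( Fact ) ⇒ ( Fact Fact ) ⇒ ( c Fact ) ⇒ ( c Fact Fact ) ⇒ ( c c Fact ) ⇒ ( c c c )
Derivation 2: N ⇒ ( Fact ) ⇒ ( Fact Fact ) ⇒ ( Fact Fact Fact ) ⇒ ( c Fact Fact ) ⇒ ( c c Fact ) ⇒ ( c c c )

Two distinct leftmost derivations for the same string.

Ambiguous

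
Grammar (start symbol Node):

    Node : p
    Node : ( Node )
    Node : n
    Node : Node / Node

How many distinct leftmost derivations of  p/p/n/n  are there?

Parse trees for p/p/n/n:
  [Node [Node p] / [Node [Node p] / [Node [Node n] / [Node n]]]]
  [Node [Node p] / [Node [Node [Node p] / [Node n]] / [Node n]]]
  [Node [Node [Node p] / [Node p]] / [Node [Node n] / [Node n]]]
  [Node [Node [Node p] / [Node [Node p] / [Node n]]] / [Node n]]
  [Node [Node [Node [Node p] / [Node p]] / [Node n]] / [Node n]]

5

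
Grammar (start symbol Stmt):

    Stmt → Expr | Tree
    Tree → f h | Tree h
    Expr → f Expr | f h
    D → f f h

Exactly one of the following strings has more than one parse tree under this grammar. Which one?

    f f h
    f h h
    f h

f f h: 1 tree
f h h: 1 tree
f h: 2 trees

f h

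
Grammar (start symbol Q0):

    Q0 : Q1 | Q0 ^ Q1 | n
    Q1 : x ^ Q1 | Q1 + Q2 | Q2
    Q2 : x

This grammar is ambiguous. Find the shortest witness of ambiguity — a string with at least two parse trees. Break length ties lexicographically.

length 1: no string has ≥2 trees
length 3: x ^ x has 2 parse trees

Two derivations of x ^ x:
  Q0 ⇒ Q1 ⇒ x ^ Q1 ⇒ x ^ Q2 ⇒ x ^ x
  Q0 ⇒ Q0 ^ Q1 ⇒ Q1 ^ Q1 ⇒ Q2 ^ Q1 ⇒ x ^ Q1 ⇒ x ^ Q2 ⇒ x ^ x

x ^ x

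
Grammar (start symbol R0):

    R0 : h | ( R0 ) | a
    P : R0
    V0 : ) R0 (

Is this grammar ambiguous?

Unambiguous

Only R0 is reachable from R0; ignoring the rest: L(R0) is { openⁿ atom closeⁿ : n ≥ 0 }. The bracket depth fixes n, and the derivation is forced at every step.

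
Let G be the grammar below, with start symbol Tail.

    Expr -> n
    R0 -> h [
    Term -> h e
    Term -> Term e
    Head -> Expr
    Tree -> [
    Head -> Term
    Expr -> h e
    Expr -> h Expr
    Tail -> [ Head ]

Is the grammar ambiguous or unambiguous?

Ambiguous

Witness: [ h e ]

Derivation 1: Tail ⇒ [ Head ] ⇒ [ Expr ] ⇒ [ h e ]
Derivation 2: Tail ⇒ [ Head ] ⇒ [ Term ] ⇒ [ h e ]

Two distinct leftmost derivations for the same string.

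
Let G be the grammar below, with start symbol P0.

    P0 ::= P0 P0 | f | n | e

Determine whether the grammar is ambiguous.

Witness: e e e

Derivation 1: P0 ⇒ P0 P0 ⇒ P0 P0 P0 ⇒ e P0 P0 ⇒ e e P0 ⇒ e e e
Derivation 2: P0 ⇒ P0 P0 ⇒ e P0 ⇒ e P0 P0 ⇒ e e P0 ⇒ e e e

Two distinct leftmost derivations for the same string.

Ambiguous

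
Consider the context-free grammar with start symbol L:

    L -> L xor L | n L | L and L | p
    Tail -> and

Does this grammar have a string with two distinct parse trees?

Witness: n p and p

Derivation 1: L ⇒ n L ⇒ n L and L ⇒ n p and L ⇒ n p and p
Derivation 2: L ⇒ L and L ⇒ n L and L ⇒ n p and L ⇒ n p and p

Two distinct leftmost derivations for the same string.

Ambiguous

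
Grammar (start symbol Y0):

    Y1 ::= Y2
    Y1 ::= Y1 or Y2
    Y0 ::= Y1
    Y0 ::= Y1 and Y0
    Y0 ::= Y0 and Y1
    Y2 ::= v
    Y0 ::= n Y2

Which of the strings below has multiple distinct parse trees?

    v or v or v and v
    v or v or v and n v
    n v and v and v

v or v or v and v

v or v or v and v: 2 trees
v or v or v and n v: 1 tree
n v and v and v: 1 tree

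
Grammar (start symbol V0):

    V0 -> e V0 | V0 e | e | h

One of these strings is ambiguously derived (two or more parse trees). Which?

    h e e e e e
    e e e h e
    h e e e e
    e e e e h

h e e e e e: 1 tree
e e e h e: 4 trees
h e e e e: 1 tree
e e e e h: 1 tree

e e e h e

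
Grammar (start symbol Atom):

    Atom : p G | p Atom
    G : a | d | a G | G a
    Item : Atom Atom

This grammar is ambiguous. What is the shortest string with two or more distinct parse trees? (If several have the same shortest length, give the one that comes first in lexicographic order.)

length 2: no string has ≥2 trees
length 3: p a a has 2 parse trees

Two derivations of p a a:
  Atom ⇒ p G ⇒ p a G ⇒ p a a
  Atom ⇒ p G ⇒ p G a ⇒ p a a

p a a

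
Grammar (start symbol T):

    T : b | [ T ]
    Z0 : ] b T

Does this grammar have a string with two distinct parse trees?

Unambiguous

(Z0 is unreachable from T, so its rules don't affect L(T).) Each string is a nest of matched brackets around a single atom. An opening bracket forces the recursive rule; an atom forces the base rule.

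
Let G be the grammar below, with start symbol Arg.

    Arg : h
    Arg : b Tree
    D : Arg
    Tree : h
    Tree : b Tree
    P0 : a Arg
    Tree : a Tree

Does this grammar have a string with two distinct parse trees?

Unambiguous

Only Arg, Tree are reachable from Arg; ignoring the rest: The reachable rules are right-linear with at most one rule per (nonterminal, next-terminal) pair. Each input token forces the next rule, so parsing is deterministic.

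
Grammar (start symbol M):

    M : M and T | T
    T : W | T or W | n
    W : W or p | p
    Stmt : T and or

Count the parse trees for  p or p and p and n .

2

Parse trees for p or p and p and n:
  [M [M [M [T [W [W p] or p]]] and [T [W p]]] and [T n]]
  [M [M [M [T [T [W p]] or [W p]]] and [T [W p]]] and [T n]]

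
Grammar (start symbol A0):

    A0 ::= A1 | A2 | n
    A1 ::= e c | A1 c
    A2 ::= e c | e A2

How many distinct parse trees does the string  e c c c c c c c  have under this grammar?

Parse trees for e c c c c c c c:
  [A0 [A1 [A1 [A1 [A1 [A1 [A1 [A1 e c] c] c] c] c] c] c]]

1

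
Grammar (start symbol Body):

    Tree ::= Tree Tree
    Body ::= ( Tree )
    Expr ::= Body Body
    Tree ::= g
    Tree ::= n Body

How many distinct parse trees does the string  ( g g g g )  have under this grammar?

Parse trees for ( g g g g ):
  [Body ( [Tree [Tree g] [Tree [Tree g] [Tree [Tree g] [Tree g]]]] )]
  [Body ( [Tree [Tree g] [Tree [Tree [Tree g] [Tree g]] [Tree g]]] )]
  [Body ( [Tree [Tree [Tree g] [Tree g]] [Tree [Tree g] [Tree g]]] )]
  [Body ( [Tree [Tree [Tree g] [Tree [Tree g] [Tree g]]] [Tree g]] )]
  [Body ( [Tree [Tree [Tree [Tree g] [Tree g]] [Tree g]] [Tree g]] )]

5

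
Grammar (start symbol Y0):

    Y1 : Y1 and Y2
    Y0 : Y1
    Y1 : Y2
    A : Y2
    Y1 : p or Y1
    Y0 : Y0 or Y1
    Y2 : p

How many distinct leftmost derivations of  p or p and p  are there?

3

Parse trees for p or p and p:
  [Y0 [Y1 [Y1 p or [Y1 [Y2 p]]] and [Y2 p]]]
  [Y0 [Y1 p or [Y1 [Y1 [Y2 p]] and [Y2 p]]]]
  [Y0 [Y0 [Y1 [Y2 p]]] or [Y1 [Y1 [Y2 p]] and [Y2 p]]]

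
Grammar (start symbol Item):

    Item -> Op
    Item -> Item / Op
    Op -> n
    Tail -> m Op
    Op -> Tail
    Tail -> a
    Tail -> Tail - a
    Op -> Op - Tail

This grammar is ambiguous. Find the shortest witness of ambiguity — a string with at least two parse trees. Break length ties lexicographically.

length 1: no string has ≥2 trees
length 2: no string has ≥2 trees
length 3: a - a has 2 parse trees

Two derivations of a - a:
  Item ⇒ Op ⇒ Tail ⇒ Tail - a ⇒ a - a
  Item ⇒ Op ⇒ Op - Tail ⇒ Tail - Tail ⇒ a - Tail ⇒ a - a

a - a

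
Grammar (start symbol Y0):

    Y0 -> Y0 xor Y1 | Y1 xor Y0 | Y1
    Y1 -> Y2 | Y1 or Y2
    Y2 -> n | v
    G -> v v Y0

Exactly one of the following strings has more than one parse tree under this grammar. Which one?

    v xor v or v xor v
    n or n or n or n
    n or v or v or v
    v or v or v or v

v xor v or v xor v

v xor v or v xor v: 4 trees
n or n or n or n: 1 tree
n or v or v or v: 1 tree
v or v or v or v: 1 tree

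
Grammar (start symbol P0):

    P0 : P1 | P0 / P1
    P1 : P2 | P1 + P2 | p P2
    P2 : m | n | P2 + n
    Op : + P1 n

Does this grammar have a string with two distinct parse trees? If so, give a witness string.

Ambiguous

Witness: m + n

Derivation 1: P0 ⇒ P1 ⇒ P2 ⇒ P2 + n ⇒ m + n
Derivation 2: P0 ⇒ P1 ⇒ P1 + P2 ⇒ P2 + P2 ⇒ m + P2 ⇒ m + n

Two distinct leftmost derivations for the same string.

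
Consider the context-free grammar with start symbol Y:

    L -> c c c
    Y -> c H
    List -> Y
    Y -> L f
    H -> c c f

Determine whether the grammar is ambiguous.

Witness: c c c f

Derivation 1: Y ⇒ c H ⇒ c c c f
Derivation 2: Y ⇒ L f ⇒ c c c f

Two distinct leftmost derivations for the same string.

Ambiguous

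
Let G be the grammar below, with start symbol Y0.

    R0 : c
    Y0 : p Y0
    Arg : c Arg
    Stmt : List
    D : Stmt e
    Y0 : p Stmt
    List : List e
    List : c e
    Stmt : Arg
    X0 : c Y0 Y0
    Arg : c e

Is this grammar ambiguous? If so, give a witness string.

Witness: p c e

Derivation 1: Y0 ⇒ p Stmt ⇒ p List ⇒ p c e
Derivation 2: Y0 ⇒ p Stmt ⇒ p Arg ⇒ p c e

Two distinct leftmost derivations for the same string.

Ambiguous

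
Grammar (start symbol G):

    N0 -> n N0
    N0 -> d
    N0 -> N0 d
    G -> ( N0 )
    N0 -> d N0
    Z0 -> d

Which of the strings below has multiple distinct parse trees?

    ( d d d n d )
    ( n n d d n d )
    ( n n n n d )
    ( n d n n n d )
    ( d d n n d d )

( d d n n d d )

( d d d n d ): 1 tree
( n n d d n d ): 1 tree
( n n n n d ): 1 tree
( n d n n n d ): 1 tree
( d d n n d d ): 6 trees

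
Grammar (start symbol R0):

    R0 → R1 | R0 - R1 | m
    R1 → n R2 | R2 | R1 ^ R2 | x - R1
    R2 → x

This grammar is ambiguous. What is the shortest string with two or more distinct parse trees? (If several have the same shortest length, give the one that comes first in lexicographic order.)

length 1: no string has ≥2 trees
length 2: no string has ≥2 trees
length 3: x - x has 2 parse trees

Two derivations of x - x:
  R0 ⇒ R1 ⇒ x - R1 ⇒ x - R2 ⇒ x - x
  R0 ⇒ R0 - R1 ⇒ R1 - R1 ⇒ R2 - R1 ⇒ x - R1 ⇒ x - R2 ⇒ x - x

x - x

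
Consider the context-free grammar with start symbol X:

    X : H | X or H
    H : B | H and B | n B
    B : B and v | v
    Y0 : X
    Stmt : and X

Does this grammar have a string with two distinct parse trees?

Witness: v and v

Derivation 1: X ⇒ H ⇒ B ⇒ B and v ⇒ v and v
Derivation 2: X ⇒ H ⇒ H and B ⇒ B and B ⇒ v and B ⇒ v and v

Two distinct leftmost derivations for the same string.

Ambiguous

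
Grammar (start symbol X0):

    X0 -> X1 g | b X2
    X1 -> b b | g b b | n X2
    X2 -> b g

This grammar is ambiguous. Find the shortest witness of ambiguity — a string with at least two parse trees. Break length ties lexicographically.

b b g

length 3: b b g has 2 parse trees

Two derivations of b b g:
  X0 ⇒ X1 g ⇒ b b g
  X0 ⇒ b X2 ⇒ b b g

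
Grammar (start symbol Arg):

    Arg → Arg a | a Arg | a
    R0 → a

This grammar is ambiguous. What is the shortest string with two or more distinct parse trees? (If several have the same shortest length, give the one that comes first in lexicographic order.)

a a

length 1: no string has ≥2 trees
length 2: a a has 2 parse trees

Two derivations of a a:
  Arg ⇒ Arg a ⇒ a a
  Arg ⇒ a Arg ⇒ a a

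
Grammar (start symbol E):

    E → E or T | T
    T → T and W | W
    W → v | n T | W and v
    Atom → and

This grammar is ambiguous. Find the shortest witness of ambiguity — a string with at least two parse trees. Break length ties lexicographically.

length 1: no string has ≥2 trees
length 2: no string has ≥2 trees
length 3: v and v has 2 parse trees

Two derivations of v and v:
  E ⇒ T ⇒ T and W ⇒ W and W ⇒ v and W ⇒ v and v
  E ⇒ T ⇒ W ⇒ W and v ⇒ v and v

v and v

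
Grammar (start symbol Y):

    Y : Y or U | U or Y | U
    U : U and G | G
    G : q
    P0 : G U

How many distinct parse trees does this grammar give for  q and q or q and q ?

2

Parse trees for q and q or q and q:
  [Y [Y [U [U [G q]] and [G q]]] or [U [U [G q]] and [G q]]]
  [Y [U [U [G q]] and [G q]] or [Y [U [U [G q]] and [G q]]]]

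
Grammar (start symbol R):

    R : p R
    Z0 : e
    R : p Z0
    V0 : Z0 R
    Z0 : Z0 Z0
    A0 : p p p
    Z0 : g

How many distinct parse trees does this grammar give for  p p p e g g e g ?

Parse trees for p p p e g g e g (showing first 6 of 14):
  [R p [R p [R p [Z0 [Z0 e] [Z0 [Z0 g] [Z0 [Z0 g] [Z0 [Z0 e] [Z0 g]]]]]]]]
  [R p [R p [R p [Z0 [Z0 e] [Z0 [Z0 g] [Z0 [Z0 [Z0 g] [Z0 e]] [Z0 g]]]]]]]
  [R p [R p [R p [Z0 [Z0 e] [Z0 [Z0 [Z0 g] [Z0 g]] [Z0 [Z0 e] [Z0 g]]]]]]]
  [R p [R p [R p [Z0 [Z0 e] [Z0 [Z0 [Z0 g] [Z0 [Z0 g] [Z0 e]]] [Z0 g]]]]]]
  [R p [R p [R p [Z0 [Z0 e] [Z0 [Z0 [Z0 [Z0 g] [Z0 g]] [Z0 e]] [Z0 g]]]]]]
  [R p [R p [R p [Z0 [Z0 [Z0 e] [Z0 g]] [Z0 [Z0 g] [Z0 [Z0 e] [Z0 g]]]]]]]

14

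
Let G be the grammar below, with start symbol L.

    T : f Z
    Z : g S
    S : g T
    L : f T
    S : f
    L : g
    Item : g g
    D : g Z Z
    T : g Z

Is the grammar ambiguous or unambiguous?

Unambiguous

(Item, D are unreachable from L, so their rules don't affect L(L).) The reachable rules are right-linear with at most one rule per (nonterminal, next-terminal) pair. Each input token forces the next rule, so parsing is deterministic.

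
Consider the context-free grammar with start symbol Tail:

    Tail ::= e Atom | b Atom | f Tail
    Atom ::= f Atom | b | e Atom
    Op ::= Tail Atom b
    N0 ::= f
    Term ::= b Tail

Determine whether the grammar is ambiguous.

Unambiguous

Only Tail, Atom are reachable from Tail; ignoring the rest: The reachable rules are right-linear with at most one rule per (nonterminal, next-terminal) pair. Each input token forces the next rule, so parsing is deterministic.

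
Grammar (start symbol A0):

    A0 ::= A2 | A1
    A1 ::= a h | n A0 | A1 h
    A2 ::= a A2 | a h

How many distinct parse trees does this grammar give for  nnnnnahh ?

Parse trees for nnnnnahh (showing first 6 of 11):
  [A0 [A1 n [A0 [A1 n [A0 [A1 n [A0 [A1 n [A0 [A1 n [A0 [A1 [A1 a h] h]]]]]]]]]]]]
  [A0 [A1 n [A0 [A1 n [A0 [A1 n [A0 [A1 n [A0 [A1 [A1 n [A0 [A2 a h]]] h]]]]]]]]]]
  [A0 [A1 n [A0 [A1 n [A0 [A1 n [A0 [A1 n [A0 [A1 [A1 n [A0 [A1 a h]]] h]]]]]]]]]]
  [A0 [A1 n [A0 [A1 n [A0 [A1 n [A0 [A1 [A1 n [A0 [A1 n [A0 [A2 a h]]]]] h]]]]]]]]
  [A0 [A1 n [A0 [A1 n [A0 [A1 n [A0 [A1 [A1 n [A0 [A1 n [A0 [A1 a h]]]]] h]]]]]]]]
  [A0 [A1 n [A0 [A1 n [A0 [A1 [A1 n [A0 [A1 n [A0 [A1 n [A0 [A2 a h]]]]]]] h]]]]]]

11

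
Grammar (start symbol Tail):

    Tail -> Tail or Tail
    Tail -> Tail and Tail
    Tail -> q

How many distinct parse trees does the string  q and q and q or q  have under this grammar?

Parse trees for q and q and q or q:
  [Tail [Tail [Tail q] and [Tail [Tail q] and [Tail q]]] or [Tail q]]
  [Tail [Tail [Tail [Tail q] and [Tail q]] and [Tail q]] or [Tail q]]
  [Tail [Tail q] and [Tail [Tail [Tail q] and [Tail q]] or [Tail q]]]
  [Tail [Tail q] and [Tail [Tail q] and [Tail [Tail q] or [Tail q]]]]
  [Tail [Tail [Tail q] and [Tail q]] and [Tail [Tail q] or [Tail q]]]

5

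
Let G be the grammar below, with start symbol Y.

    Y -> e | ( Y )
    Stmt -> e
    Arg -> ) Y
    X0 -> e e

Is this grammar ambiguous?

Only Y is reachable from Y; ignoring the rest: Each string is a nest of matched brackets around a single atom. An opening bracket forces the recursive rule; an atom forces the base rule.

Unambiguous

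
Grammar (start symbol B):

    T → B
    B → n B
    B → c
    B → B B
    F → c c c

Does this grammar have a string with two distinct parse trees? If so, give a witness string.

Ambiguous

Witness: c c c

Derivation 1: B ⇒ B B ⇒ c B ⇒ c B B ⇒ c c B ⇒ c c c
Derivation 2: B ⇒ B B ⇒ B B B ⇒ c B B ⇒ c c B ⇒ c c c

Two distinct leftmost derivations for the same string.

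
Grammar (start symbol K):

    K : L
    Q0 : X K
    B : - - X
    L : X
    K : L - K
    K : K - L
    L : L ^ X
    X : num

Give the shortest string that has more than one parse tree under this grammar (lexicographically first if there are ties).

num - num

length 1: no string has ≥2 trees
length 3: num - num has 2 parse trees

Two derivations of num - num:
  K ⇒ L - K ⇒ X - K ⇒ num - K ⇒ num - L ⇒ num - X ⇒ num - num
  K ⇒ K - L ⇒ L - L ⇒ X - L ⇒ num - L ⇒ num - X ⇒ num - num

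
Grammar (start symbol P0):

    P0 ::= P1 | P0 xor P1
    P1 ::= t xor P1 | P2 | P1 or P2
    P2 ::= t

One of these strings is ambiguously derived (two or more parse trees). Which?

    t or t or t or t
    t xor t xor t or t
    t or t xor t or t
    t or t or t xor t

t xor t xor t or t

t or t or t or t: 1 tree
t xor t xor t or t: 7 trees
t or t xor t or t: 1 tree
t or t or t xor t: 1 tree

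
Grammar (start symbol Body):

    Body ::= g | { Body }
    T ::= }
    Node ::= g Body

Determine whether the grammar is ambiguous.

(T, Node are unreachable from Body, so their rules don't affect L(Body).) L(Body) is { openⁿ atom closeⁿ : n ≥ 0 }. The bracket depth fixes n, and the derivation is forced at every step.

Unambiguous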